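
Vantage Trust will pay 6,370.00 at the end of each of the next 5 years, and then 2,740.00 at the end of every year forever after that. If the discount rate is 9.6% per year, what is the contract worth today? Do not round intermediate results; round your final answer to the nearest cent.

PV of 5-year annuity: 6,370.00 × [1 − (1+0.096)^−5] / 0.096 = 24396.10388
Perpetuity value at year 5: 2,740.00 / 0.096 = 28541.66667
PV of perpetuity: 28541.66667 / (1+0.096)^5 = 18047.89514
Total PV = 24396.10388 + 18047.89514 = 42443.99902

42444.00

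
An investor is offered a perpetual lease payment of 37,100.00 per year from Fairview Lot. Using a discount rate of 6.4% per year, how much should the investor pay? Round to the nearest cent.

Level perpetuity: PV = C / r = 37,100.00 / 0.064 = 579,687.50

579687.50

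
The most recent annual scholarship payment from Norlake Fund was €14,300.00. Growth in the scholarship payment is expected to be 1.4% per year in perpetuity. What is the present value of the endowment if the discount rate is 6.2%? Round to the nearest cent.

€302087.50

D₁ = D₀ × (1 + g) = €14,300.00 × 1.014 = €14,500.2000
Growing perpetuity: P = D₁ / (r − g) = €14,500.2000 / (0.062 − 0.014) = €302,087.50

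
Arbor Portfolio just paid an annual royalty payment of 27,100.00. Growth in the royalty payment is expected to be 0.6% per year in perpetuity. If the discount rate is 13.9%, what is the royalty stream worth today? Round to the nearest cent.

D₁ = D₀ × (1 + g) = 27,100.00 × 1.006 = 27,262.6000
Growing perpetuity: P = D₁ / (r − g) = 27,262.6000 / (0.139 − 0.006) = 204,981.95

204981.95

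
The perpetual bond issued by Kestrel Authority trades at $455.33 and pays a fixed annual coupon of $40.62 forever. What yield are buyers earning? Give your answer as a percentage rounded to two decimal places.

P = C/r ⇒ r = C/P = $40.62/$455.33 = 0.089210

8.92%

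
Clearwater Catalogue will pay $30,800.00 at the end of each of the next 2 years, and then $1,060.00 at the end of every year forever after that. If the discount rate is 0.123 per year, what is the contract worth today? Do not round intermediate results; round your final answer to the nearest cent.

$58682.57

PV of 2-year annuity: $30,800.00 × [1 − (1+0.123)^−2] / 0.123 = 51849.09712
Perpetuity value at year 2: $1,060.00 / 0.123 = 8617.88618
PV of perpetuity: 8617.88618 / (1+0.123)^2 = 6833.46920
Total PV = 51849.09712 + 6833.46920 = 58682.56632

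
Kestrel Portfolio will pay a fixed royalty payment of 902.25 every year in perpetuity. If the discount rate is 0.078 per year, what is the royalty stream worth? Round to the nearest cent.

Level perpetuity: PV = C / r = 902.25 / 0.078 = 11,567.31

11567.31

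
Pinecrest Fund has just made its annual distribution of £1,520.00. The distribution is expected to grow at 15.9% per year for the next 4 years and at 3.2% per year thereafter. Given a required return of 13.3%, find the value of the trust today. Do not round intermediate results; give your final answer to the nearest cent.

£23443.45

D_1 = 1761.68000
D_2 = 2041.78712
D_3 = 2366.43127
D_4 = 2742.69384
Terminal value at year 4: TV = D_4×(1+g_2)/(r−g_2) = 2830.46005/0.101 = 28024.35690
P_0 = D_1/(1+r)^1 + D_2/(1+r)^2 + D_3/(1+r)^3 + D_4/(1+r)^4 + TV/(1+r)^4
    = 1554.88085 + 1590.56214 + 1627.06224 + 1664.39994 + 17006.54200 = 23443.44716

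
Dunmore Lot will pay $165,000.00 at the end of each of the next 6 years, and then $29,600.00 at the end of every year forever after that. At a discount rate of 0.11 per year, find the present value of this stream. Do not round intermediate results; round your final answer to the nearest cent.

$841905.73

PV of 6-year annuity: $165,000.00 × [1 − (1+0.11)^−6] / 0.11 = 698038.74587
Perpetuity value at year 6: $29,600.00 / 0.11 = 269090.90909
PV of perpetuity: 269090.90909 / (1+0.11)^6 = 143866.98862
Total PV = 698038.74587 + 143866.98862 = 841905.73449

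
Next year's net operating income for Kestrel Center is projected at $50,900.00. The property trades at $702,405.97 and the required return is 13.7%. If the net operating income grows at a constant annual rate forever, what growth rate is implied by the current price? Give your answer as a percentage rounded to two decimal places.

P = D₁/(r−g) ⇒ g = r − D₁/P = 0.137 − $50,900.00/$702,405.97 = 0.064535

6.45%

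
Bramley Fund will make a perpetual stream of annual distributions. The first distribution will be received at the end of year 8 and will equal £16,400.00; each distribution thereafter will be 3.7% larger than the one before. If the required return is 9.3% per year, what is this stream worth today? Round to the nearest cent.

Value at end of year 7: C₁ / (r − g) = £16,400.00 / (0.093 − 0.037) = £292,857.1429
Discount to today: PV = £292,857.1429 / (1 + 0.093)^7 = £292,857.1429 / 1.863550 = £157,150.11

£157150.11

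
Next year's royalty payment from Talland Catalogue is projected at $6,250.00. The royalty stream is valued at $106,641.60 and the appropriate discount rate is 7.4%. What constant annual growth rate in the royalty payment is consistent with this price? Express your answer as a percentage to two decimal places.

1.54%

P = D₁/(r−g) ⇒ g = r − D₁/P = 0.074 − $6,250.00/$106,641.60 = 0.015392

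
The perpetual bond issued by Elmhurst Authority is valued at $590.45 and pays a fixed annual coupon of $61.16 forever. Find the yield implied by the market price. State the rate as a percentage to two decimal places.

P = C/r ⇒ r = C/P = $61.16/$590.45 = 0.103582

10.36%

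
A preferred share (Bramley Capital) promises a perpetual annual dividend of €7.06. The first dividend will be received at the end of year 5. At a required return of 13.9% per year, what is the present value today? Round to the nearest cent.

€30.18

Value at end of year 4: C / r = €7.06 / 0.139 = €50.7914
Discount to today: PV = €50.7914 / (1 + 0.139)^4 = €50.7914 / 1.683042 = €30.18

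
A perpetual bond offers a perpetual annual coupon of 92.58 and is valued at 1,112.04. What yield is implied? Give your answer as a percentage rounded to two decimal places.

P = C/r ⇒ r = C/P = 92.58/1,112.04 = 0.083252

8.33%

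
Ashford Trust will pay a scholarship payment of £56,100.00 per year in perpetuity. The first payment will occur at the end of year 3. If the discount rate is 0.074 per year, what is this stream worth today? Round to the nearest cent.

£657237.87

Value at end of year 2: C / r = £56,100.00 / 0.074 = £758,108.1081
Discount to today: PV = £758,108.1081 / (1 + 0.074)^2 = £758,108.1081 / 1.153476 = £657,237.87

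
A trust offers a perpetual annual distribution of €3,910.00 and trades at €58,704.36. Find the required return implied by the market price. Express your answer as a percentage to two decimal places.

6.66%

P = C/r ⇒ r = C/P = €3,910.00/€58,704.36 = 0.066605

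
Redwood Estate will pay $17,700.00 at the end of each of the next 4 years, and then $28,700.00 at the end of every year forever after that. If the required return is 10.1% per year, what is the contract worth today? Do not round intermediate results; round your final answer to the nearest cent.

$249365.24

PV of 4-year annuity: $17,700.00 × [1 − (1+0.101)^−4] / 0.101 = 55985.37960
Perpetuity value at year 4: $28,700.00 / 0.101 = 284158.41584
PV of perpetuity: 284158.41584 / (1+0.101)^4 = 193379.86249
Total PV = 55985.37960 + 193379.86249 = 249365.24208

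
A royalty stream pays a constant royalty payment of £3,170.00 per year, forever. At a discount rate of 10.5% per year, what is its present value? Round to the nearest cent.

Level perpetuity: PV = C / r = £3,170.00 / 0.105 = £30,190.48

£30190.48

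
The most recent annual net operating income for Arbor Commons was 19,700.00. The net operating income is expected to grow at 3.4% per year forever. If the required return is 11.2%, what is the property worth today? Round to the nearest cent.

D₁ = D₀ × (1 + g) = 19,700.00 × 1.034 = 20,369.8000
Growing perpetuity: P = D₁ / (r − g) = 20,369.8000 / (0.112 − 0.034) = 261,151.28

261151.28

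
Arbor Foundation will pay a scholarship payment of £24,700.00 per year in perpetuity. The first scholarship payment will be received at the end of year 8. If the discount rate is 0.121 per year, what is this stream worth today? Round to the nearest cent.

£91763.99

Value at end of year 7: C / r = £24,700.00 / 0.121 = £204,132.2314
Discount to today: PV = £204,132.2314 / (1 + 0.121)^7 = £204,132.2314 / 2.224535 = £91,763.99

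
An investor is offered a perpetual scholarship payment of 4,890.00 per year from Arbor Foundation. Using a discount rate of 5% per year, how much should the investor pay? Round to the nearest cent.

97800.00

Level perpetuity: PV = C / r = 4,890.00 / 0.05 = 97,800.00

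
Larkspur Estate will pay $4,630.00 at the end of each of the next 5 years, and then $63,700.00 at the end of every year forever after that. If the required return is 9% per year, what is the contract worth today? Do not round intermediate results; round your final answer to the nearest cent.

$478016.08

PV of 5-year annuity: $4,630.00 × [1 − (1+0.09)^−5] / 0.09 = 18009.08535
Perpetuity value at year 5: $63,700.00 / 0.09 = 707777.77778
PV of perpetuity: 707777.77778 / (1+0.09)^5 = 460006.99230
Total PV = 18009.08535 + 460006.99230 = 478016.07765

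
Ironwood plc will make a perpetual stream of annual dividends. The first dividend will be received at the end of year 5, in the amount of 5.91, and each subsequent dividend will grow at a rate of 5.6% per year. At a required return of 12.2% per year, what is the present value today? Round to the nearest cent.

Value at end of year 4: C₁ / (r − g) = 5.91 / (0.122 − 0.056) = 89.5455
Discount to today: PV = 89.5455 / (1 + 0.122)^4 = 89.5455 / 1.584789 = 56.50

56.50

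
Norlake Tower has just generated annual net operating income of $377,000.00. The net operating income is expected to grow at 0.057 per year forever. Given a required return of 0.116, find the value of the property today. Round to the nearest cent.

$6754050.85

D₁ = D₀ × (1 + g) = $377,000.00 × 1.057 = $398,489.0000
Growing perpetuity: P = D₁ / (r − g) = $398,489.0000 / (0.116 − 0.057) = $6,754,050.85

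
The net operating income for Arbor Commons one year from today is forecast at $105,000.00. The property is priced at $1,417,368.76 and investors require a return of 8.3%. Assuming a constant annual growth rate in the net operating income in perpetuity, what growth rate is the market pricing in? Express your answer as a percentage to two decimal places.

P = D₁/(r−g) ⇒ g = r − D₁/P = 0.083 − $105,000.00/$1,417,368.76 = 0.008919

0.89%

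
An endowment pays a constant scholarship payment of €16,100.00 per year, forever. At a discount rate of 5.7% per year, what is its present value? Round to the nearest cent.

€282456.14

Level perpetuity: PV = C / r = €16,100.00 / 0.057 = €282,456.14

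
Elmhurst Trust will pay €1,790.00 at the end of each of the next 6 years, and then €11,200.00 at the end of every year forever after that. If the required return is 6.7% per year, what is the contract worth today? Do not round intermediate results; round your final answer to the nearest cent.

€121892.61

PV of 6-year annuity: €1,790.00 × [1 − (1+0.067)^−6] / 0.067 = 8611.70211
Perpetuity value at year 6: €11,200.00 / 0.067 = 167164.17910
PV of perpetuity: 167164.17910 / (1+0.067)^6 = 113280.90330
Total PV = 8611.70211 + 113280.90330 = 121892.60542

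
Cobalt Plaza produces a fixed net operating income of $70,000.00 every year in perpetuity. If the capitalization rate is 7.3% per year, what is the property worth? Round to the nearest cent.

$958904.11

Level perpetuity: PV = C / r = $70,000.00 / 0.073 = $958,904.11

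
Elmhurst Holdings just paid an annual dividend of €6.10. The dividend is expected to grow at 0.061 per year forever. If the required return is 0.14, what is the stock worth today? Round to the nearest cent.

D₁ = D₀ × (1 + g) = €6.10 × 1.061 = €6.4721
Growing perpetuity: P = D₁ / (r − g) = €6.4721 / (0.14 − 0.061) = €81.93

€81.93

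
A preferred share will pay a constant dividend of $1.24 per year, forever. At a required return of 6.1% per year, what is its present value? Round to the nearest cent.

$20.33

Level perpetuity: PV = C / r = $1.24 / 0.061 = $20.33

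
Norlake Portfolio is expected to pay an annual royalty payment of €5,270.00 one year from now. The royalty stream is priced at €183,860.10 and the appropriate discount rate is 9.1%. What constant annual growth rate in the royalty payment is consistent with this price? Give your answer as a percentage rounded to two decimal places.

P = D₁/(r−g) ⇒ g = r − D₁/P = 0.091 − €5,270.00/€183,860.10 = 0.062337

6.23%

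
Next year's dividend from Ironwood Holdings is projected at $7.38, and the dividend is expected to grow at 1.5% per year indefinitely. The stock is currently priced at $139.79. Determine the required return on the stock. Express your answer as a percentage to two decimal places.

6.78%

P = D₁/(r − g) ⇒ r = D₁/P + g = $7.3800/$139.79 + 0.015 = 0.052793 + 0.015 = 0.067793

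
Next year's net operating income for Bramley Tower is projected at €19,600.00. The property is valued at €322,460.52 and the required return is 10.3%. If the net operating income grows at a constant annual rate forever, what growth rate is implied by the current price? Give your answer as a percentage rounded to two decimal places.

P = D₁/(r−g) ⇒ g = r − D₁/P = 0.103 − €19,600.00/€322,460.52 = 0.042217

4.22%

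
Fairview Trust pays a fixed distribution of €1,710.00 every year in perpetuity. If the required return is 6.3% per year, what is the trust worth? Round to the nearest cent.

€27142.86

Level perpetuity: PV = C / r = €1,710.00 / 0.063 = €27,142.86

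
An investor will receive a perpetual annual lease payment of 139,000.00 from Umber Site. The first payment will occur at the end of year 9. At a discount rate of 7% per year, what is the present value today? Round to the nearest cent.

1155703.79

Value at end of year 8: C / r = 139,000.00 / 0.07 = 1,985,714.2857
Discount to today: PV = 1,985,714.2857 / (1 + 0.07)^8 = 1,985,714.2857 / 1.718186 = 1,155,703.79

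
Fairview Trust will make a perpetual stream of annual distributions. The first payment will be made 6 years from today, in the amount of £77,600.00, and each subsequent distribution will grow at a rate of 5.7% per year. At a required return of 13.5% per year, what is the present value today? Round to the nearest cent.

£528187.13

Value at end of year 5: C₁ / (r − g) = £77,600.00 / (0.135 − 0.057) = £994,871.7949
Discount to today: PV = £994,871.7949 / (1 + 0.135)^5 = £994,871.7949 / 1.883559 = £528,187.13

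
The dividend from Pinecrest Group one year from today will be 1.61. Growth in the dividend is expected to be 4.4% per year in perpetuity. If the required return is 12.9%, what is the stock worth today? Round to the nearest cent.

18.94

Growing perpetuity: P = D₁ / (r − g) = 1.6100 / (0.129 − 0.044) = 18.94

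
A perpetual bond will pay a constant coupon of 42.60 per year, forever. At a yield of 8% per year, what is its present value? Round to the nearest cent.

Level perpetuity: PV = C / r = 42.60 / 0.08 = 532.50

532.50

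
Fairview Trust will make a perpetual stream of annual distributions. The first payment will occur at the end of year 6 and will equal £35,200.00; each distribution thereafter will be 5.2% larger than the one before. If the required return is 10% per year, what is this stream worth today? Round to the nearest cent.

£455342.30

Value at end of year 5: C₁ / (r − g) = £35,200.00 / (0.1 − 0.052) = £733,333.3333
Discount to today: PV = £733,333.3333 / (1 + 0.1)^5 = £733,333.3333 / 1.610510 = £455,342.30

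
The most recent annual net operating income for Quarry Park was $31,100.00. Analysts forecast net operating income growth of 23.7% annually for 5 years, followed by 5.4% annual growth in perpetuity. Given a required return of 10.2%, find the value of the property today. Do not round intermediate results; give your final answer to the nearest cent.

D_1 = 38470.70000
D_2 = 47588.25590
D_3 = 58866.67255
D_4 = 72818.07394
D_5 = 90075.95747
Terminal value at year 5: TV = D_5×(1+g_2)/(r−g_2) = 94940.05917/0.048 = 1977917.89937
P_0 = D_1/(1+r)^1 + D_2/(1+r)^2 + D_3/(1+r)^3 + D_4/(1+r)^4 + D_5/(1+r)^5 + TV/(1+r)^5
    = 34909.89111 + 39186.51116 + 43987.03658 + 49375.64813 + 55424.38906 + 1217027.20973 = 1439910.68577

$1439910.69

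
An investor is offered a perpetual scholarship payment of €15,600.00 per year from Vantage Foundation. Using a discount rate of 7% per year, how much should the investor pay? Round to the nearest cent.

€222857.14

Level perpetuity: PV = C / r = €15,600.00 / 0.07 = €222,857.14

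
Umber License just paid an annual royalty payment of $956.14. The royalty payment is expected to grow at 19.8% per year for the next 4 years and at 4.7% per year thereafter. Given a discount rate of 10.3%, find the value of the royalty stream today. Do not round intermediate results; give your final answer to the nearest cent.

D_1 = 1145.45572
D_2 = 1372.25595
D_3 = 1643.96263
D_4 = 1969.46723
Terminal value at year 4: TV = D_4×(1+g_2)/(r−g_2) = 2062.03219/0.056 = 36822.00343
P_0 = D_1/(1+r)^1 + D_2/(1+r)^2 + D_3/(1+r)^3 + D_4/(1+r)^4 + TV/(1+r)^4
    = 1038.49113 + 1127.93507 + 1225.08269 + 1330.59752 + 24877.42149 = 29599.52790

$29599.53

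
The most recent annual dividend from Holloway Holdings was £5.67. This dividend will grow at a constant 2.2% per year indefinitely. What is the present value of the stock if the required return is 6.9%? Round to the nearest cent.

£123.29

D₁ = D₀ × (1 + g) = £5.67 × 1.022 = £5.7947
Growing perpetuity: P = D₁ / (r − g) = £5.7947 / (0.069 − 0.022) = £123.29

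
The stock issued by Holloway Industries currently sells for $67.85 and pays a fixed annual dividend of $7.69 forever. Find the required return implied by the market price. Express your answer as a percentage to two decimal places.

11.33%

P = C/r ⇒ r = C/P = $7.69/$67.85 = 0.113338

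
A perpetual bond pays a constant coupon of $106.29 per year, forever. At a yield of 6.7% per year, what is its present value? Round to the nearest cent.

Level perpetuity: PV = C / r = $106.29 / 0.067 = $1,586.42

$1586.42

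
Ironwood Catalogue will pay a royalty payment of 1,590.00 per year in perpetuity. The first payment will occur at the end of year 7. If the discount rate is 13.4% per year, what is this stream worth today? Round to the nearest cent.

Value at end of year 6: C / r = 1,590.00 / 0.134 = 11,865.6716
Discount to today: PV = 11,865.6716 / (1 + 0.134)^6 = 11,865.6716 / 2.126563 = 5,579.74

5579.74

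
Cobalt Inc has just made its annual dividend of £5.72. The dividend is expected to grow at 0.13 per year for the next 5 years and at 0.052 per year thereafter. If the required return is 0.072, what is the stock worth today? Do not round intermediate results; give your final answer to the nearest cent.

£425.15

D_1 = 6.46360
D_2 = 7.30387
D_3 = 8.25337
D_4 = 9.32631
D_5 = 10.53873
Terminal value at year 5: TV = D_5×(1+g_2)/(r−g_2) = 11.08674/0.02 = 554.33716
P_0 = D_1/(1+r)^1 + D_2/(1+r)^2 + D_3/(1+r)^3 + D_4/(1+r)^4 + D_5/(1+r)^5 + TV/(1+r)^5
    = 6.02948 + 6.35570 + 6.69957 + 7.06205 + 7.44414 + 391.56157 = 425.15250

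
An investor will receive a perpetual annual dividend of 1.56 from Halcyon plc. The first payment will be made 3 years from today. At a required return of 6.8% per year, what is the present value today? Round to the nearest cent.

Value at end of year 2: C / r = 1.56 / 0.068 = 22.9412
Discount to today: PV = 22.9412 / (1 + 0.068)^2 = 22.9412 / 1.140624 = 20.11

20.11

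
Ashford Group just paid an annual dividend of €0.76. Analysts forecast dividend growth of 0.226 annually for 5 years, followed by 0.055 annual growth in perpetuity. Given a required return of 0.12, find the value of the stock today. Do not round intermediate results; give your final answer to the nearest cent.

D_1 = 0.93176
D_2 = 1.14234
D_3 = 1.40051
D_4 = 1.71702
D_5 = 2.10507
Terminal value at year 5: TV = D_5×(1+g_2)/(r−g_2) = 2.22085/0.065 = 34.16686
P_0 = D_1/(1+r)^1 + D_2/(1+r)^2 + D_3/(1+r)^3 + D_4/(1+r)^4 + D_5/(1+r)^5 + TV/(1+r)^5
    = 0.83193 + 0.91066 + 0.99685 + 1.09120 + 1.19447 + 19.38719 = 24.41231

€24.41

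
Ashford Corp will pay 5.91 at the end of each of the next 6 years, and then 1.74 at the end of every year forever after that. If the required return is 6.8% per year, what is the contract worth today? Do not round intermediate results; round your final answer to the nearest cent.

45.59

PV of 6-year annuity: 5.91 × [1 − (1+0.068)^−6] / 0.068 = 28.34502
Perpetuity value at year 6: 1.74 / 0.068 = 25.58824
PV of perpetuity: 25.58824 / (1+0.068)^6 = 17.24300
Total PV = 28.34502 + 17.24300 = 45.58802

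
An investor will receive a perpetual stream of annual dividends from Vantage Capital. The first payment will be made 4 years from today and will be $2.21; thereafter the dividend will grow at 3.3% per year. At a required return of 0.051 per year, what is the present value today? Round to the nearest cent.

Value at end of year 3: C₁ / (r − g) = $2.21 / (0.051 − 0.033) = $122.7778
Discount to today: PV = $122.7778 / (1 + 0.051)^3 = $122.7778 / 1.160936 = $105.76

$105.76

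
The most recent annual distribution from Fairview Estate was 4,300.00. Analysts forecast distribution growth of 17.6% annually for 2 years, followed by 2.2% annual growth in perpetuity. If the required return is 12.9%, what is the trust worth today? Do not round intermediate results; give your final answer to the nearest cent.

D_1 = 5056.80000
D_2 = 5946.79680
Terminal value at year 2: TV = D_2×(1+g_2)/(r−g_2) = 6077.62633/0.107 = 56800.24607
P_0 = D_1/(1+r)^1 + D_2/(1+r)^2 + TV/(1+r)^2
    = 4479.00797 + 4665.46800 + 44561.75980 = 53706.23577

53706.24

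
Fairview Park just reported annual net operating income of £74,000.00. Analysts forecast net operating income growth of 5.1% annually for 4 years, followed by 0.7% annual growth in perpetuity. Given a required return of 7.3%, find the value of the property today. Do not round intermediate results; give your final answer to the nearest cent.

£1320407.50

D_1 = 77774.00000
D_2 = 81740.47400
D_3 = 85909.23817
D_4 = 90290.60932
Terminal value at year 4: TV = D_4×(1+g_2)/(r−g_2) = 90922.64359/0.066 = 1377615.81191
P_0 = D_1/(1+r)^1 + D_2/(1+r)^2 + D_3/(1+r)^3 + D_4/(1+r)^4 + TV/(1+r)^4
    = 72482.75862 + 70996.62564 + 69540.96323 + 68115.14665 + 1039272.01025 = 1320407.50439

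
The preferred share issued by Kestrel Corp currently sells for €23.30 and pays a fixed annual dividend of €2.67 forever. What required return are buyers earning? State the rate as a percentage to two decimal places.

11.46%

P = C/r ⇒ r = C/P = €2.67/€23.30 = 0.114592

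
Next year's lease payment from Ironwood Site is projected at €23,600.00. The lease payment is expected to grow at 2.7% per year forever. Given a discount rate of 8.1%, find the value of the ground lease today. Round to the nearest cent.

Growing perpetuity: P = D₁ / (r − g) = €23,600.0000 / (0.081 − 0.027) = €437,037.04

€437037.04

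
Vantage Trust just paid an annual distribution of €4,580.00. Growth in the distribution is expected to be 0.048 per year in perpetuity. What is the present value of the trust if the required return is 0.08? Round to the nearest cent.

D₁ = D₀ × (1 + g) = €4,580.00 × 1.048 = €4,799.8400
Growing perpetuity: P = D₁ / (r − g) = €4,799.8400 / (0.08 − 0.048) = €149,995.00

€149995.00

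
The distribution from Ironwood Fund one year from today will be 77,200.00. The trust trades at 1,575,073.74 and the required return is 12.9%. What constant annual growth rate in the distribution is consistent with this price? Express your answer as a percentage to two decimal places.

8.00%

P = D₁/(r−g) ⇒ g = r − D₁/P = 0.129 − 77,200.00/1,575,073.74 = 0.079986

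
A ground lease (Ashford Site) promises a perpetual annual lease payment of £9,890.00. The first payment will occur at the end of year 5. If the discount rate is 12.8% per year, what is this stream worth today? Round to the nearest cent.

£47725.44

Value at end of year 4: C / r = £9,890.00 / 0.128 = £77,265.6250
Discount to today: PV = £77,265.6250 / (1 + 0.128)^4 = £77,265.6250 / 1.618961 = £47,725.44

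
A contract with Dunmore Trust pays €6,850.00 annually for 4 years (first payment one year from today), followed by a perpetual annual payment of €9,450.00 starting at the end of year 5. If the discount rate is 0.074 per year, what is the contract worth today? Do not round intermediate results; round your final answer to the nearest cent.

PV of 4-year annuity: €6,850.00 × [1 − (1+0.074)^−4] / 0.074 = 22994.40806
Perpetuity value at year 4: €9,450.00 / 0.074 = 127702.70270
PV of perpetuity: 127702.70270 / (1+0.074)^4 = 95980.49012
Total PV = 22994.40806 + 95980.49012 = 118974.89818

€118974.90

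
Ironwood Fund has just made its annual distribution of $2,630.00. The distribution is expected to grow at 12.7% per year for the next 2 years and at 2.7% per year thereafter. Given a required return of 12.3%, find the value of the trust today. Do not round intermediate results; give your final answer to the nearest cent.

D_1 = 2964.01000
D_2 = 3340.43927
Terminal value at year 2: TV = D_2×(1+g_2)/(r−g_2) = 3430.63113/0.096 = 35735.74094
P_0 = D_1/(1+r)^1 + D_2/(1+r)^2 + TV/(1+r)^2
    = 2639.36776 + 2648.76890 + 28336.30893 = 33624.44559

$33624.45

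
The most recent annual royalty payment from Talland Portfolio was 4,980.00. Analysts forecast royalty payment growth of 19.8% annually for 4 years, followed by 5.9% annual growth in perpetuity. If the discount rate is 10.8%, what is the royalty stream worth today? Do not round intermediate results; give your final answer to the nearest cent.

171402.11

D_1 = 5966.04000
D_2 = 7147.31592
D_3 = 8562.48447
D_4 = 10257.85640
Terminal value at year 4: TV = D_4×(1+g_2)/(r−g_2) = 10863.06993/0.049 = 221695.30459
P_0 = D_1/(1+r)^1 + D_2/(1+r)^2 + D_3/(1+r)^3 + D_4/(1+r)^4 + TV/(1+r)^4
    = 5384.51264 + 5821.88280 + 6294.77941 + 6806.08821 + 147094.84518 = 171402.10823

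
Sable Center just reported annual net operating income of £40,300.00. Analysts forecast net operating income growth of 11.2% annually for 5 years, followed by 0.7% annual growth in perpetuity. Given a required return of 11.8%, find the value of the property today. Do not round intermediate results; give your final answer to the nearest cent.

D_1 = 44813.60000
D_2 = 49832.72320
D_3 = 55413.98820
D_4 = 61620.35488
D_5 = 68521.83462
Terminal value at year 5: TV = D_5×(1+g_2)/(r−g_2) = 69001.48747/0.111 = 621635.02221
P_0 = D_1/(1+r)^1 + D_2/(1+r)^2 + D_3/(1+r)^3 + D_4/(1+r)^4 + D_5/(1+r)^5 + TV/(1+r)^5
    = 40083.72093 + 39868.60257 + 39654.63869 + 39441.82310 + 39230.14963 + 355898.74486 = 554177.67978

£554177.68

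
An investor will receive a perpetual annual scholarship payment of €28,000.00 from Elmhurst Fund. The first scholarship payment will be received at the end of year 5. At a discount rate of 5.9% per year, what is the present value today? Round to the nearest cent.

€377330.73

Value at end of year 4: C / r = €28,000.00 / 0.059 = €474,576.2712
Discount to today: PV = €474,576.2712 / (1 + 0.059)^4 = €474,576.2712 / 1.257720 = €377,330.73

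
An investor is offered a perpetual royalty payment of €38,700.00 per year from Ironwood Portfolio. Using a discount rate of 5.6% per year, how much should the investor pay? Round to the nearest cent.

Level perpetuity: PV = C / r = €38,700.00 / 0.056 = €691,071.43

€691071.43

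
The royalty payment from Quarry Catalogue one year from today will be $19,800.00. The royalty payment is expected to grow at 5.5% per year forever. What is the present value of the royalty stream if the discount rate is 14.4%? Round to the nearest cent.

Growing perpetuity: P = D₁ / (r − g) = $19,800.0000 / (0.144 − 0.055) = $222,471.91

$222471.91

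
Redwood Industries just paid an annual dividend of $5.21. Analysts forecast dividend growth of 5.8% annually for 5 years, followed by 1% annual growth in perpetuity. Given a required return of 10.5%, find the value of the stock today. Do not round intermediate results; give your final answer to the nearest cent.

D_1 = 5.51218
D_2 = 5.83189
D_3 = 6.17014
D_4 = 6.52800
D_5 = 6.90663
Terminal value at year 5: TV = D_5×(1+g_2)/(r−g_2) = 6.97569/0.095 = 73.42836
P_0 = D_1/(1+r)^1 + D_2/(1+r)^2 + D_3/(1+r)^3 + D_4/(1+r)^4 + D_5/(1+r)^5 + TV/(1+r)^5
    = 4.98840 + 4.77622 + 4.57307 + 4.37856 + 4.19232 + 44.57101 = 67.47958

$67.48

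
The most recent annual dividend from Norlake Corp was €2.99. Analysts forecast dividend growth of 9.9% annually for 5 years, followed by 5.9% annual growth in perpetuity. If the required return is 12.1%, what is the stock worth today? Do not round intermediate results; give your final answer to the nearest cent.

D_1 = 3.28601
D_2 = 3.61132
D_3 = 3.96885
D_4 = 4.36176
D_5 = 4.79358
Terminal value at year 5: TV = D_5×(1+g_2)/(r−g_2) = 5.07640/0.062 = 81.87738
P_0 = D_1/(1+r)^1 + D_2/(1+r)^2 + D_3/(1+r)^3 + D_4/(1+r)^4 + D_5/(1+r)^5 + TV/(1+r)^5
    = 2.93132 + 2.87379 + 2.81739 + 2.76210 + 2.70789 + 46.25257 = 60.34507

€60.35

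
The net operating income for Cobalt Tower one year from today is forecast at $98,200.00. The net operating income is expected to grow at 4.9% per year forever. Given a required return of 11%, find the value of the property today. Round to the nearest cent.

$1609836.07

Growing perpetuity: P = D₁ / (r − g) = $98,200.0000 / (0.11 − 0.049) = $1,609,836.07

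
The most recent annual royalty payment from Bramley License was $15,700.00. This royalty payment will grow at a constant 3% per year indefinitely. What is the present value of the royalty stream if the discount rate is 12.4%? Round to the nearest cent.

$172031.91

D₁ = D₀ × (1 + g) = $15,700.00 × 1.03 = $16,171.0000
Growing perpetuity: P = D₁ / (r − g) = $16,171.0000 / (0.124 − 0.03) = $172,031.91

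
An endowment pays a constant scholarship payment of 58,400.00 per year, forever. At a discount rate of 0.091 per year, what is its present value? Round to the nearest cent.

641758.24

Level perpetuity: PV = C / r = 58,400.00 / 0.091 = 641,758.24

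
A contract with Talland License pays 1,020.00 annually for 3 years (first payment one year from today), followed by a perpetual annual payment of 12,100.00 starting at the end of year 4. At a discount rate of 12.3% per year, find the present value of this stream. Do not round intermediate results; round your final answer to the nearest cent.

71898.29

PV of 3-year annuity: 1,020.00 × [1 − (1+0.123)^−3] / 0.123 = 2437.29340
Perpetuity value at year 3: 12,100.00 / 0.123 = 98373.98374
PV of perpetuity: 98373.98374 / (1+0.123)^3 = 69460.99340
Total PV = 2437.29340 + 69460.99340 = 71898.28680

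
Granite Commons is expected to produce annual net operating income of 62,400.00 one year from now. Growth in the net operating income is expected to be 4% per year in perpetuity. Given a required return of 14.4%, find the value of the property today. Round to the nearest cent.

Growing perpetuity: P = D₁ / (r − g) = 62,400.0000 / (0.144 − 0.04) = 600,000.00

600000.00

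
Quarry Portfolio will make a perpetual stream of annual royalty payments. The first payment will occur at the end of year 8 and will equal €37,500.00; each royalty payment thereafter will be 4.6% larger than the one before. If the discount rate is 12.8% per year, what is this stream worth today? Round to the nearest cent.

Value at end of year 7: C₁ / (r − g) = €37,500.00 / (0.128 − 0.046) = €457,317.0732
Discount to today: PV = €457,317.0732 / (1 + 0.128)^7 = €457,317.0732 / 2.323612 = €196,812.97

€196812.97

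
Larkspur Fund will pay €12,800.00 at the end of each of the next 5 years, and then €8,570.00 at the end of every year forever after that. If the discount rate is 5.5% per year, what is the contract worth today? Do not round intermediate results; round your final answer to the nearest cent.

PV of 5-year annuity: €12,800.00 × [1 − (1+0.055)^−5] / 0.055 = 54659.64129
Perpetuity value at year 5: €8,570.00 / 0.055 = 155818.18182
PV of perpetuity: 155818.18182 / (1+0.055)^5 = 119221.84386
Total PV = 54659.64129 + 119221.84386 = 173881.48515

€173881.49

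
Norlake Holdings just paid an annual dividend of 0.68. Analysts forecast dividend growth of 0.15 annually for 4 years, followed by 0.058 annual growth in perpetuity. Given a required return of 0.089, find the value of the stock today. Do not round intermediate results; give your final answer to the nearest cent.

D_1 = 0.78200
D_2 = 0.89930
D_3 = 1.03419
D_4 = 1.18932
Terminal value at year 4: TV = D_4×(1+g_2)/(r−g_2) = 1.25831/0.031 = 40.59049
P_0 = D_1/(1+r)^1 + D_2/(1+r)^2 + D_3/(1+r)^3 + D_4/(1+r)^4 + TV/(1+r)^4
    = 0.71809 + 0.75831 + 0.80079 + 0.84565 + 28.86109 = 31.98393

31.98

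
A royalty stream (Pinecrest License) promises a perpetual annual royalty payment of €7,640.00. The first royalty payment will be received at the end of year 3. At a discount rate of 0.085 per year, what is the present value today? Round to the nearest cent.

Value at end of year 2: C / r = €7,640.00 / 0.085 = €89,882.3529
Discount to today: PV = €89,882.3529 / (1 + 0.085)^2 = €89,882.3529 / 1.177225 = €76,351.04

€76351.04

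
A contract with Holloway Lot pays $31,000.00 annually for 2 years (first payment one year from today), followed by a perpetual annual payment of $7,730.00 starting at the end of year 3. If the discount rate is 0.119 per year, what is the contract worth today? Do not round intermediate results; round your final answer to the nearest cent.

PV of 2-year annuity: $31,000.00 × [1 − (1+0.119)^−2] / 0.119 = 52460.50628
Perpetuity value at year 2: $7,730.00 / 0.119 = 64957.98319
PV of perpetuity: 64957.98319 / (1+0.119)^2 = 51876.70211
Total PV = 52460.50628 + 51876.70211 = 104337.20839

$104337.21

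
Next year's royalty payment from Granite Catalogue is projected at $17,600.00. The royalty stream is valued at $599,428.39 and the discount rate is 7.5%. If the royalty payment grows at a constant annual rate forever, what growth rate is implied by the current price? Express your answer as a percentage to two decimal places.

P = D₁/(r−g) ⇒ g = r − D₁/P = 0.075 − $17,600.00/$599,428.39 = 0.045639

4.56%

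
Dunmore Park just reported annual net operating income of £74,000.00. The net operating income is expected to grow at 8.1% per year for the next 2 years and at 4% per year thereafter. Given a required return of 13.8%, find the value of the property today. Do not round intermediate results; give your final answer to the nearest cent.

D_1 = 79994.00000
D_2 = 86473.51400
Terminal value at year 2: TV = D_2×(1+g_2)/(r−g_2) = 89932.45456/0.098 = 917678.10776
P_0 = D_1/(1+r)^1 + D_2/(1+r)^2 + TV/(1+r)^2
    = 70293.49736 + 66772.64556 + 708607.66720 = 845673.81012

£845673.81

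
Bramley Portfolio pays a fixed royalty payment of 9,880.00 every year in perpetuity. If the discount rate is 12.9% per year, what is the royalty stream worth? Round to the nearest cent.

76589.15

Level perpetuity: PV = C / r = 9,880.00 / 0.129 = 76,589.15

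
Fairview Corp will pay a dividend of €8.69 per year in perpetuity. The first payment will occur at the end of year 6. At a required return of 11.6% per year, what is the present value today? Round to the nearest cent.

Value at end of year 5: C / r = €8.69 / 0.116 = €74.9138
Discount to today: PV = €74.9138 / (1 + 0.116)^5 = €74.9138 / 1.731095 = €43.28

€43.28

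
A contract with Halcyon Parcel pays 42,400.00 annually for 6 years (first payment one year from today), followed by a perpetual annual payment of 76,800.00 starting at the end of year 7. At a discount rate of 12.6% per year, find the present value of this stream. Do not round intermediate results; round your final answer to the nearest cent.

470462.51

PV of 6-year annuity: 42,400.00 × [1 − (1+0.126)^−6] / 0.126 = 171401.13342
Perpetuity value at year 6: 76,800.00 / 0.126 = 609523.80952
PV of perpetuity: 609523.80952 / (1+0.126)^6 = 299061.37919
Total PV = 171401.13342 + 299061.37919 = 470462.51260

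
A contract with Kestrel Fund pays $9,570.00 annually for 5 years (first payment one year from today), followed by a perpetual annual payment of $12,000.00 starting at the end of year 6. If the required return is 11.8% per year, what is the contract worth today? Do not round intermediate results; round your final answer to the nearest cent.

PV of 5-year annuity: $9,570.00 × [1 − (1+0.118)^−5] / 0.118 = 34669.31837
Perpetuity value at year 5: $12,000.00 / 0.118 = 101694.91525
PV of perpetuity: 101694.91525 / (1+0.118)^5 = 58222.41573
Total PV = 34669.31837 + 58222.41573 = 92891.73410

$92891.73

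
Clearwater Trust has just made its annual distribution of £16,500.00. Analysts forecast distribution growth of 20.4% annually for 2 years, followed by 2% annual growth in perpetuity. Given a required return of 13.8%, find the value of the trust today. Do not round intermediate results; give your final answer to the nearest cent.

£195576.93

D_1 = 19866.00000
D_2 = 23918.66400
Terminal value at year 2: TV = D_2×(1+g_2)/(r−g_2) = 24397.03728/0.118 = 206754.55322
P_0 = D_1/(1+r)^1 + D_2/(1+r)^2 + TV/(1+r)^2
    = 17456.94200 + 18469.38328 + 159650.60123 = 195576.92651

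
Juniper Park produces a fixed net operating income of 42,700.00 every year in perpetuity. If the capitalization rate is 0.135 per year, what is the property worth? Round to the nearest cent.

316296.30

Level perpetuity: PV = C / r = 42,700.00 / 0.135 = 316,296.30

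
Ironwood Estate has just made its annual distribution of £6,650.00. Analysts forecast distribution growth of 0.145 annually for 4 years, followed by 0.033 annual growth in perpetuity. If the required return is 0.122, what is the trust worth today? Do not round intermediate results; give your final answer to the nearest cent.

£111702.41

D_1 = 7614.25000
D_2 = 8718.31625
D_3 = 9982.47211
D_4 = 11429.93056
Terminal value at year 4: TV = D_4×(1+g_2)/(r−g_2) = 11807.11827/0.089 = 132664.25023
P_0 = D_1/(1+r)^1 + D_2/(1+r)^2 + D_3/(1+r)^3 + D_4/(1+r)^4 + TV/(1+r)^4
    = 6786.31907 + 6925.43257 + 7067.39776 + 7212.27312 + 83710.99021 = 111702.41273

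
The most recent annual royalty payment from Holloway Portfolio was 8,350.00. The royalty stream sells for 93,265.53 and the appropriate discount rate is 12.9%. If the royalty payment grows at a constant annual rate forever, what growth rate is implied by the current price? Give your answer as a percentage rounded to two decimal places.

3.62%

P = D₀(1+g)/(r−g) ⇒ P(r−g) = D₀(1+g) ⇒ g(P+D₀) = P·r − D₀
g = (P·r − D₀)/(P + D₀) = (93,265.53×0.129 − 8,350.00) / (93,265.53 + 8,350.00) = 0.036227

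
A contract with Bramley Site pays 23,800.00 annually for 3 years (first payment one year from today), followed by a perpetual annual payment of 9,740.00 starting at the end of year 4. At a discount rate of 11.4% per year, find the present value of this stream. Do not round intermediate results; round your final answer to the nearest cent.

PV of 3-year annuity: 23,800.00 × [1 − (1+0.114)^−3] / 0.114 = 57758.16556
Perpetuity value at year 3: 9,740.00 / 0.114 = 85438.59649
PV of perpetuity: 85438.59649 / (1+0.114)^3 = 61801.43126
Total PV = 57758.16556 + 61801.43126 = 119559.59682

119559.60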